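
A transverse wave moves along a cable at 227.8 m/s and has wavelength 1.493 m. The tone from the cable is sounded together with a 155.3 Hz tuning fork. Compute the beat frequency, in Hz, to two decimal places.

2.72 Hz

Source frequency f = v/λ = 227.8/1.493 = 152.5787 Hz.
f_beat = |152.5787 − 155.3| = 2.72 Hz.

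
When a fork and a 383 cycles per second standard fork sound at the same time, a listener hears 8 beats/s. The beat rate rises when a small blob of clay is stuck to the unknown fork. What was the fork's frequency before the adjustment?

375 Hz

|f − 383| = 8, so the fork was at either 375 Hz or 391 Hz.
Adding mass to a fork lowers its frequency; the adjustment lowers the fork's frequency.
The beat rate rose, so the adjustment moved the fork further from 383 Hz — it was already below the reference.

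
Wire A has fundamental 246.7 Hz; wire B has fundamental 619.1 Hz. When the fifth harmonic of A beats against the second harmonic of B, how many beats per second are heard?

4.7 Hz

Fifth harmonic of the first: 5·246.7 = 1233.5 Hz.
Second harmonic of the second: 2·619.1 = 1238.2 Hz.
f_beat = |1233.5 − 1238.2| = 4.7 Hz.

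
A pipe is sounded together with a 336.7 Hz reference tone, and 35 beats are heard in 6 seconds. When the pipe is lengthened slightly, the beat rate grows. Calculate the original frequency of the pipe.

Beat frequency = 35/6 = 5.8333 Hz.
|f − 336.7| = 5.8333, so the pipe was at either 330.8667 Hz or 342.5333 Hz.
A longer pipe has a lower fundamental; the adjustment lowers the pipe's frequency.
The beat rate rose, so the adjustment moved the pipe further from 336.7 Hz — it was already below the reference.

330.8667 Hz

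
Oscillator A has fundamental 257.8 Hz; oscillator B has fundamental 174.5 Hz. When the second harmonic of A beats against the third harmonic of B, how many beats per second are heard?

Second harmonic of the first: 2·257.8 = 515.6 Hz.
Third harmonic of the second: 3·174.5 = 523.5 Hz.
f_beat = |515.6 − 523.5| = 7.9 Hz.

7.9 Hz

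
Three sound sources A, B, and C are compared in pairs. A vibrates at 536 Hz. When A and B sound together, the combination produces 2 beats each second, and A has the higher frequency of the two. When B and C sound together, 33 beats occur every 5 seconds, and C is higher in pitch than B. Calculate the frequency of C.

540.6 Hz

B is below A, so f_B = 536 − 2 = 534 Hz.
B–C: Beat frequency = 33/5 = 6.6 Hz.
C is above B, so f_C = 534 + 6.6 = 540.6 Hz.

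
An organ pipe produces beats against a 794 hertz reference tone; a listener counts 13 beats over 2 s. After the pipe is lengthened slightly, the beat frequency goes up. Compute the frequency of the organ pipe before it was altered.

787.5 Hz

Beat frequency = 13/2 = 6.5 Hz.
|f − 794| = 6.5, so the organ pipe was at either 787.5 Hz or 800.5 Hz.
A longer pipe has a lower fundamental; the adjustment lowers the organ pipe's frequency.
The beat rate rose, so the adjustment moved the organ pipe further from 794 Hz — it was already below the reference.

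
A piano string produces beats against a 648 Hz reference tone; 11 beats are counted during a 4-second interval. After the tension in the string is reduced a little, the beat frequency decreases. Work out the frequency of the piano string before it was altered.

650.75 Hz

Beat frequency = 11/4 = 2.75 Hz.
|f − 648| = 2.75, so the piano string was at either 645.25 Hz or 650.75 Hz.
Lower tension means lower frequency; the adjustment lowers the piano string's frequency.
The beat rate fell, so the adjustment moved the piano string toward 648 Hz — it must have started above the reference.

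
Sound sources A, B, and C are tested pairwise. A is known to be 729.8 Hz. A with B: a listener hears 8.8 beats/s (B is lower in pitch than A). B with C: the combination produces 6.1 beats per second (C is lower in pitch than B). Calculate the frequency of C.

714.9 Hz

B is below A, so f_B = 729.8 − 8.8 = 721 Hz.
C is below B, so f_C = 721 − 6.1 = 714.9 Hz.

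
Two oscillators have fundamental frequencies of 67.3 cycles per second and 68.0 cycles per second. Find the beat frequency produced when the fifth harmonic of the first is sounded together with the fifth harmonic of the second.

3.5 Hz

Fifth harmonic of the first: 5·67.3 = 336.5 Hz.
Fifth harmonic of the second: 5·68.0 = 340.0 Hz.
f_beat = |336.5 − 340.0| = 3.5 Hz.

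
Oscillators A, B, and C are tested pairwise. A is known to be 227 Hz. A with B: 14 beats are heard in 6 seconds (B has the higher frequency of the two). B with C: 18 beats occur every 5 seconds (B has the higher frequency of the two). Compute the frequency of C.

A–B: Beat frequency = 14/6 = 2.3333 Hz.
B is above A, so f_B = 227 + 2.3333 = 229.3333 Hz.
B–C: Beat frequency = 18/5 = 3.6 Hz.
C is below B, so f_C = 229.3333 − 3.6 = 225.7333 Hz.

225.7333 Hz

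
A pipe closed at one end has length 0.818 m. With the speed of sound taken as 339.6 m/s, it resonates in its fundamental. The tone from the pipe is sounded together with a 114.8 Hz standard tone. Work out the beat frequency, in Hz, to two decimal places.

11.01 Hz

Closed pipe (odd harmonics): f_n = n·v/(4L) = 1·339.6/(4·0.818) = 103.7897 Hz.
f_beat = |103.7897 − 114.8| = 11.01 Hz.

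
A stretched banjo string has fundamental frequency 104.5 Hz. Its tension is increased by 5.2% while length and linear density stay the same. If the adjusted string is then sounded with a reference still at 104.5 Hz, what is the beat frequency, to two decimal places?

2.68 Hz

For a string, f ∝ √T, so the new frequency is 104.5·√1.052 = 107.1826 Hz.
f_beat = |107.1826 − 104.5| = 2.68 Hz.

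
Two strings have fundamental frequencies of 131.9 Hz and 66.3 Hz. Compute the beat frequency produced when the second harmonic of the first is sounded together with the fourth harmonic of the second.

Second harmonic of the first: 2·131.9 = 263.8 Hz.
Fourth harmonic of the second: 4·66.3 = 265.2 Hz.
f_beat = |263.8 − 265.2| = 1.4 Hz.

1.4 Hz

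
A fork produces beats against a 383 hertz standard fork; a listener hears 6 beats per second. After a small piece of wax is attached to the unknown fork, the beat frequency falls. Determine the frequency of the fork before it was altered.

|f − 383| = 6, so the fork was at either 377 Hz or 389 Hz.
Loading a fork with wax lowers its frequency; the adjustment lowers the fork's frequency.
The beat rate fell, so the adjustment moved the fork toward 383 Hz — it must have started above the reference.

389 Hz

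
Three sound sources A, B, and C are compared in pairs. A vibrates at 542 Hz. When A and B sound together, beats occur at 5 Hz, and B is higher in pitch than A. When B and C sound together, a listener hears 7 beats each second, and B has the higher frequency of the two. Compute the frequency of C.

B is above A, so f_B = 542 + 5 = 547 Hz.
C is below B, so f_C = 547 − 7 = 540 Hz.

540 Hz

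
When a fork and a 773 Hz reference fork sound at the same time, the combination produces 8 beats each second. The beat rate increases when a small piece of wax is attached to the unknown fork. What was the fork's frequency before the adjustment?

|f − 773| = 8, so the fork was at either 765 Hz or 781 Hz.
Loading a fork with wax lowers its frequency; the adjustment lowers the fork's frequency.
The beat rate rose, so the adjustment moved the fork further from 773 Hz — it was already below the reference.

765 Hz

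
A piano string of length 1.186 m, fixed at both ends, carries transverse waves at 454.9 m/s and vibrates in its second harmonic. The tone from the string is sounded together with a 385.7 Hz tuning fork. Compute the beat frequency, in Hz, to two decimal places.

2.14 Hz

For a string fixed at both ends, f_n = n·v/(2L) = 2·454.9/(2·1.186) = 383.5582 Hz.
f_beat = |383.5582 − 385.7| = 2.14 Hz.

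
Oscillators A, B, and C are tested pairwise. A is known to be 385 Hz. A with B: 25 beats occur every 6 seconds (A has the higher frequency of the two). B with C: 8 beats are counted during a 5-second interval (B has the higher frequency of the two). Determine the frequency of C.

A–B: Beat frequency = 25/6 = 4.1667 Hz.
B is below A, so f_B = 385 − 4.1667 = 380.8333 Hz.
B–C: Beat frequency = 8/5 = 1.6 Hz.
C is below B, so f_C = 380.8333 − 1.6 = 379.2333 Hz.

379.2333 Hz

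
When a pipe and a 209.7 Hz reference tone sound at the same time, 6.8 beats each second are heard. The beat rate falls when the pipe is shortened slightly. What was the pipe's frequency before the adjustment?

|f − 209.7| = 6.8, so the pipe was at either 202.9 Hz or 216.5 Hz.
A shorter pipe has a higher fundamental; the adjustment raises the pipe's frequency.
The beat rate fell, so the adjustment moved the pipe toward 209.7 Hz — it must have started below the reference.

202.9 Hz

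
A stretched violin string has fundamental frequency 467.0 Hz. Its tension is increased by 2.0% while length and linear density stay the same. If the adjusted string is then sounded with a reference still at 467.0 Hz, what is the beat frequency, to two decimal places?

For a string, f ∝ √T, so the new frequency is 467.0·√1.020 = 471.6469 Hz.
f_beat = |471.6469 − 467.0| = 4.65 Hz.

4.65 Hz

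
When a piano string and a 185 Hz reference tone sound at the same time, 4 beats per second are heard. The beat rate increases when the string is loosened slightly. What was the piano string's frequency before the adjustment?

181 Hz

|f − 185| = 4, so the piano string was at either 181 Hz or 189 Hz.
Reducing tension lowers a string's frequency; the adjustment lowers the piano string's frequency.
The beat rate rose, so the adjustment moved the piano string further from 185 Hz — it was already below the reference.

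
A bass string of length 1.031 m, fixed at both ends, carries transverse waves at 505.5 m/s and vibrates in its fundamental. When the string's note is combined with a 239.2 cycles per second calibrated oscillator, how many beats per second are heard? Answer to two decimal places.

For a string fixed at both ends, f_n = n·v/(2L) = 1·505.5/(2·1.031) = 245.1503 Hz.
f_beat = |245.1503 − 239.2| = 5.95 Hz.

5.95 Hz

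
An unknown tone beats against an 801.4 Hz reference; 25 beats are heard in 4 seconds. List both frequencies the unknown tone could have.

795.15 Hz or 807.65 Hz

Beat frequency = 25/4 = 6.25 Hz.
|f − 801.4| = 6.25, so f = 801.4 ± 6.25.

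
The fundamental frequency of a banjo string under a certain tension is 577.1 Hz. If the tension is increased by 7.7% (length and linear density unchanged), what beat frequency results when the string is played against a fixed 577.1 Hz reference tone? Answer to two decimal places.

21.81 Hz

For a string, f ∝ √T, so the new frequency is 577.1·√1.077 = 598.9064 Hz.
f_beat = |598.9064 − 577.1| = 21.81 Hz.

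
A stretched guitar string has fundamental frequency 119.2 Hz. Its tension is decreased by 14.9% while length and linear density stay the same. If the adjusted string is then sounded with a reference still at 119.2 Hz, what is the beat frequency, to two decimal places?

9.24 Hz

For a string, f ∝ √T, so the new frequency is 119.2·√0.851 = 109.9616 Hz.
f_beat = |109.9616 − 119.2| = 9.24 Hz.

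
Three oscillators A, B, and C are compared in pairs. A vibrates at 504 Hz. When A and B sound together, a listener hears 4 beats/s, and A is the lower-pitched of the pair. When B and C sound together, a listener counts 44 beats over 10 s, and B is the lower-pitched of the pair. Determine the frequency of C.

512.4 Hz

B is above A, so f_B = 504 + 4 = 508 Hz.
B–C: Beat frequency = 44/10 = 4.4 Hz.
C is above B, so f_C = 508 + 4.4 = 512.4 Hz.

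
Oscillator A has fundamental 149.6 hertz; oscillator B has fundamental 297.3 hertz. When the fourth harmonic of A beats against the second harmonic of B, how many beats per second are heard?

3.8 Hz

Fourth harmonic of the first: 4·149.6 = 598.4 Hz.
Second harmonic of the second: 2·297.3 = 594.6 Hz.
f_beat = |598.4 − 594.6| = 3.8 Hz.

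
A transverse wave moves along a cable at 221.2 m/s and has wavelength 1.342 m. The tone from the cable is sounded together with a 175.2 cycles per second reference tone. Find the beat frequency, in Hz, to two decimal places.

10.37 Hz

Source frequency f = v/λ = 221.2/1.342 = 164.8286 Hz.
f_beat = |164.8286 − 175.2| = 10.37 Hz.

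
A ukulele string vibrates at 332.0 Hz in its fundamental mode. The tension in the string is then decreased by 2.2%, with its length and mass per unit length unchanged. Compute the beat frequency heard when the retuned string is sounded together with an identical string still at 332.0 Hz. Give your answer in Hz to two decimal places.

For a string, f ∝ √T, so the new frequency is 332.0·√0.978 = 328.3277 Hz.
f_beat = |328.3277 − 332.0| = 3.67 Hz.

3.67 Hz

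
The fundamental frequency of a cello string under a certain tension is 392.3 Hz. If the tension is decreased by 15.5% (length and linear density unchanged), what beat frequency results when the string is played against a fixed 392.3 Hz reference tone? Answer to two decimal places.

31.68 Hz

For a string, f ∝ √T, so the new frequency is 392.3·√0.845 = 360.6174 Hz.
f_beat = |360.6174 − 392.3| = 31.68 Hz.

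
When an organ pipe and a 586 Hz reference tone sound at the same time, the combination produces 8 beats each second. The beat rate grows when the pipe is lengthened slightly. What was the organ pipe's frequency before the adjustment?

578 Hz

|f − 586| = 8, so the organ pipe was at either 578 Hz or 594 Hz.
A longer pipe has a lower fundamental; the adjustment lowers the organ pipe's frequency.
The beat rate rose, so the adjustment moved the organ pipe further from 586 Hz — it was already below the reference.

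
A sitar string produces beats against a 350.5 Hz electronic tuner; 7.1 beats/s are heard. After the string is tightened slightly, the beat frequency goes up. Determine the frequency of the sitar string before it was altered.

357.6 Hz

|f − 350.5| = 7.1, so the sitar string was at either 343.4 Hz or 357.6 Hz.
Increasing tension raises a string's frequency; the adjustment raises the sitar string's frequency.
The beat rate rose, so the adjustment moved the sitar string further from 350.5 Hz — it was already above the reference.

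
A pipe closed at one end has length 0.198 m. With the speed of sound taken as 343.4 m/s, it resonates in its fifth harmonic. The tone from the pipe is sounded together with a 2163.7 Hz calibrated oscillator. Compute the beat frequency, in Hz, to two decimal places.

Closed pipe (odd harmonics): f_n = n·v/(4L) = 5·343.4/(4·0.198) = 2167.9293 Hz.
f_beat = |2167.9293 − 2163.7| = 4.23 Hz.

4.23 Hz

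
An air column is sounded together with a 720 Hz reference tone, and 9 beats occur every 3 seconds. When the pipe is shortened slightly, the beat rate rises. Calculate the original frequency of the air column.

723 Hz

Beat frequency = 9/3 = 3 Hz.
|f − 720| = 3, so the air column was at either 717 Hz or 723 Hz.
A shorter pipe has a higher fundamental; the adjustment raises the air column's frequency.
The beat rate rose, so the adjustment moved the air column further from 720 Hz — it was already above the reference.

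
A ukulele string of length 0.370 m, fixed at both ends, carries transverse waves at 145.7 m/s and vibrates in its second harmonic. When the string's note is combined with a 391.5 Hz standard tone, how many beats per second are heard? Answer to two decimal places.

2.28 Hz

For a string fixed at both ends, f_n = n·v/(2L) = 2·145.7/(2·0.370) = 393.7838 Hz.
f_beat = |393.7838 − 391.5| = 2.28 Hz.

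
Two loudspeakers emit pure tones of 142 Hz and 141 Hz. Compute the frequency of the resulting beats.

1 Hz

f_beat = |f₁ − f₂|.
|142 − 141| = 1 Hz.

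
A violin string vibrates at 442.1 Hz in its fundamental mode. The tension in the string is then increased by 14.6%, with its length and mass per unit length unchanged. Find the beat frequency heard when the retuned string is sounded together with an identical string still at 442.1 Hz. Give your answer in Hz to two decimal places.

31.17 Hz

For a string, f ∝ √T, so the new frequency is 442.1·√1.146 = 473.2742 Hz.
f_beat = |473.2742 − 442.1| = 31.17 Hz.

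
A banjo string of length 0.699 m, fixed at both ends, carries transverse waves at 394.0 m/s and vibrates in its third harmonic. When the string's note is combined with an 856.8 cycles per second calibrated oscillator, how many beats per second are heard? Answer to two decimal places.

For a string fixed at both ends, f_n = n·v/(2L) = 3·394.0/(2·0.699) = 845.4936 Hz.
f_beat = |845.4936 − 856.8| = 11.31 Hz.

11.31 Hz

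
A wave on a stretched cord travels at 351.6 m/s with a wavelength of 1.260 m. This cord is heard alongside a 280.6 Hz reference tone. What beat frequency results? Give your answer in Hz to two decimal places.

1.55 Hz

Source frequency f = v/λ = 351.6/1.260 = 279.0476 Hz.
f_beat = |279.0476 − 280.6| = 1.55 Hz.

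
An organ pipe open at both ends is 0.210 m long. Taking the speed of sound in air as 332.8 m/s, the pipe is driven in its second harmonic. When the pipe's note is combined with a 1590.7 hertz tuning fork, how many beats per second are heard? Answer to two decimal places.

Open pipe: f_n = n·v/(2L) = 2·332.8/(2·0.210) = 1584.7619 Hz.
f_beat = |1584.7619 − 1590.7| = 5.94 Hz.

5.94 Hz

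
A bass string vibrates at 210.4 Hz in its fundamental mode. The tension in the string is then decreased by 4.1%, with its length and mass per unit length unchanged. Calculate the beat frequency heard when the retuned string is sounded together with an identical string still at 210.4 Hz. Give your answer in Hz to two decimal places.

4.36 Hz

For a string, f ∝ √T, so the new frequency is 210.4·√0.959 = 206.0417 Hz.
f_beat = |206.0417 − 210.4| = 4.36 Hz.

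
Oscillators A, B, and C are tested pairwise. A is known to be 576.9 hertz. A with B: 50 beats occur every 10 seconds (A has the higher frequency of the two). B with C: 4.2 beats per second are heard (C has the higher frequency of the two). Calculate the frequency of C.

A–B: Beat frequency = 50/10 = 5 Hz.
B is below A, so f_B = 576.9 − 5 = 571.9 Hz.
C is above B, so f_C = 571.9 + 4.2 = 576.1 Hz.

576.1 Hz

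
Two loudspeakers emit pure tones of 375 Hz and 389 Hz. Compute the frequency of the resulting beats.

f_beat = |f₁ − f₂|.
|375 − 389| = 14 Hz.

14 Hz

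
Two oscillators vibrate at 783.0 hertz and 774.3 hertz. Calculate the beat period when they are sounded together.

0.115 s

f_beat = |783.0 − 774.3| = 8.7 Hz.
Beat period T = 1 / f_beat = 1 / 8.7 s.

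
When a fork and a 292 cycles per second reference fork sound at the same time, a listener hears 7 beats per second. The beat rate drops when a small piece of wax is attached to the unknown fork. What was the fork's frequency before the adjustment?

|f − 292| = 7, so the fork was at either 285 Hz or 299 Hz.
Loading a fork with wax lowers its frequency; the adjustment lowers the fork's frequency.
The beat rate fell, so the adjustment moved the fork toward 292 Hz — it must have started above the reference.

299 Hz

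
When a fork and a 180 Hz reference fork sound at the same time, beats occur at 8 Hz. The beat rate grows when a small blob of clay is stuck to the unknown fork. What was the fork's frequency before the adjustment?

172 Hz

|f − 180| = 8, so the fork was at either 172 Hz or 188 Hz.
Adding mass to a fork lowers its frequency; the adjustment lowers the fork's frequency.
The beat rate rose, so the adjustment moved the fork further from 180 Hz — it was already below the reference.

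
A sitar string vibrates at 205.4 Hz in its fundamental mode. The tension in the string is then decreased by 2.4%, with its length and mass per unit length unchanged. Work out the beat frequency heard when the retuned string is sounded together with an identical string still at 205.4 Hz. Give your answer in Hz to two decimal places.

2.48 Hz

For a string, f ∝ √T, so the new frequency is 205.4·√0.976 = 202.9202 Hz.
f_beat = |202.9202 − 205.4| = 2.48 Hz.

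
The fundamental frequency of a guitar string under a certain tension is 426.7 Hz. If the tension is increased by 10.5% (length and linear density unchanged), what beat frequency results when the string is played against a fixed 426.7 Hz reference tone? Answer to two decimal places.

21.84 Hz

For a string, f ∝ √T, so the new frequency is 426.7·√1.105 = 448.5427 Hz.
f_beat = |448.5427 − 426.7| = 21.84 Hz.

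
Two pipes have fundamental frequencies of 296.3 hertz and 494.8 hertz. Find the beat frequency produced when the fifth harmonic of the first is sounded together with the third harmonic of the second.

2.9 Hz

Fifth harmonic of the first: 5·296.3 = 1481.5 Hz.
Third harmonic of the second: 3·494.8 = 1484.4 Hz.
f_beat = |1481.5 − 1484.4| = 2.9 Hz.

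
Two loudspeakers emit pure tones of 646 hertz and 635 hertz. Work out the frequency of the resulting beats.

11 Hz

f_beat = |f₁ − f₂|.
|646 − 635| = 11 Hz.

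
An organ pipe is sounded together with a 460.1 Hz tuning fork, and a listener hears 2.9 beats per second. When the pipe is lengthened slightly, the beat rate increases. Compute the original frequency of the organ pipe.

|f − 460.1| = 2.9, so the organ pipe was at either 457.2 Hz or 463 Hz.
A longer pipe has a lower fundamental; the adjustment lowers the organ pipe's frequency.
The beat rate rose, so the adjustment moved the organ pipe further from 460.1 Hz — it was already below the reference.

457.2 Hz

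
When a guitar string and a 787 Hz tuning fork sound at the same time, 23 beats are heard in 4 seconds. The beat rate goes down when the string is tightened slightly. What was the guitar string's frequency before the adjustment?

Beat frequency = 23/4 = 5.75 Hz.
|f − 787| = 5.75, so the guitar string was at either 781.25 Hz or 792.75 Hz.
Increasing tension raises a string's frequency; the adjustment raises the guitar string's frequency.
The beat rate fell, so the adjustment moved the guitar string toward 787 Hz — it must have started below the reference.

781.25 Hz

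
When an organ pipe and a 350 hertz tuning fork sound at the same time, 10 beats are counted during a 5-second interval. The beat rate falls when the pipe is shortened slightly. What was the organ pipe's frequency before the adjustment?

Beat frequency = 10/5 = 2 Hz.
|f − 350| = 2, so the organ pipe was at either 348 Hz or 352 Hz.
A shorter pipe has a higher fundamental; the adjustment raises the organ pipe's frequency.
The beat rate fell, so the adjustment moved the organ pipe toward 350 Hz — it must have started below the reference.

348 Hz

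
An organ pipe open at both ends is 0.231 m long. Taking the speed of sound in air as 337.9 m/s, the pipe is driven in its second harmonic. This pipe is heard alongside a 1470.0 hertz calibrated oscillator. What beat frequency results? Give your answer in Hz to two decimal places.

Open pipe: f_n = n·v/(2L) = 2·337.9/(2·0.231) = 1462.7706 Hz.
f_beat = |1462.7706 − 1470.0| = 7.23 Hz.

7.23 Hz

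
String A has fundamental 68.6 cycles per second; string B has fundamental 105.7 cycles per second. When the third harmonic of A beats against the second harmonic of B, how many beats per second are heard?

5.6 Hz

Third harmonic of the first: 3·68.6 = 205.8 Hz.
Second harmonic of the second: 2·105.7 = 211.4 Hz.
f_beat = |205.8 − 211.4| = 5.6 Hz.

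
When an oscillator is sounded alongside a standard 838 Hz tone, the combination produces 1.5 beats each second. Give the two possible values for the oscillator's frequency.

836.5 Hz or 839.5 Hz

|f − 838| = 1.5, so f = 838 ± 1.5.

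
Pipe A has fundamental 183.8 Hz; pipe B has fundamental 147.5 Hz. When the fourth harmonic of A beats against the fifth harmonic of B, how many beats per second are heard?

Fourth harmonic of the first: 4·183.8 = 735.2 Hz.
Fifth harmonic of the second: 5·147.5 = 737.5 Hz.
f_beat = |735.2 − 737.5| = 2.3 Hz.

2.3 Hz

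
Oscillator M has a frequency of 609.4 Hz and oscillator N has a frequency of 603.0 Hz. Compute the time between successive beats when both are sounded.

f_beat = |609.4 − 603.0| = 6.4 Hz.
Beat period T = 1 / f_beat = 1 / 6.4 s.

0.156 s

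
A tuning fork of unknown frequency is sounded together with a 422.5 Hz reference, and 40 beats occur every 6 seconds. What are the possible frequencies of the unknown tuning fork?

415.8333 Hz or 429.1667 Hz

Beat frequency = 40/6 = 6.6667 Hz.
|f − 422.5| = 6.6667, so f = 422.5 ± 6.6667.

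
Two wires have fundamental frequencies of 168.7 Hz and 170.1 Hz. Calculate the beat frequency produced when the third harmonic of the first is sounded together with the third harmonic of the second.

Third harmonic of the first: 3·168.7 = 506.1 Hz.
Third harmonic of the second: 3·170.1 = 510.3 Hz.
f_beat = |506.1 − 510.3| = 4.2 Hz.

4.2 Hz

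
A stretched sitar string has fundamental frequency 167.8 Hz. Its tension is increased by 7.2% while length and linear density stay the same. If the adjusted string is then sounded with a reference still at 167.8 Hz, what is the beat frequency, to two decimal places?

5.94 Hz

For a string, f ∝ √T, so the new frequency is 167.8·√1.072 = 173.7358 Hz.
f_beat = |173.7358 − 167.8| = 5.94 Hz.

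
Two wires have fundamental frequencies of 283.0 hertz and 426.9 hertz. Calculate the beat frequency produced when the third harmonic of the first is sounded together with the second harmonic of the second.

Third harmonic of the first: 3·283.0 = 849.0 Hz.
Second harmonic of the second: 2·426.9 = 853.8 Hz.
f_beat = |849.0 − 853.8| = 4.8 Hz.

4.8 Hz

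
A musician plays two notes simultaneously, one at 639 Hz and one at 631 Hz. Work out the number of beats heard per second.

8 Hz

Beats arise from superposition of two nearby frequencies; the beat rate is |f₁ − f₂|.
|639 − 631| = 8 Hz.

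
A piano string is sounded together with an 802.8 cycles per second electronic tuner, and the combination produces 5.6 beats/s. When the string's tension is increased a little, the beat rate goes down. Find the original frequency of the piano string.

|f − 802.8| = 5.6, so the piano string was at either 797.2 Hz or 808.4 Hz.
Higher tension means higher frequency; the adjustment raises the piano string's frequency.
The beat rate fell, so the adjustment moved the piano string toward 802.8 Hz — it must have started below the reference.

797.2 Hz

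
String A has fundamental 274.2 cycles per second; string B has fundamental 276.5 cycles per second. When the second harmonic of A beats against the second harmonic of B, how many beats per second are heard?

Second harmonic of the first: 2·274.2 = 548.4 Hz.
Second harmonic of the second: 2·276.5 = 553.0 Hz.
f_beat = |548.4 − 553.0| = 4.6 Hz.

4.6 Hz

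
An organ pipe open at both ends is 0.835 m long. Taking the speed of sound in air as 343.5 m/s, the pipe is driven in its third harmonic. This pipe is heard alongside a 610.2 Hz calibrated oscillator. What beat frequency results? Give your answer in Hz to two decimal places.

6.87 Hz

Open pipe: f_n = n·v/(2L) = 3·343.5/(2·0.835) = 617.0659 Hz.
f_beat = |617.0659 − 610.2| = 6.87 Hz.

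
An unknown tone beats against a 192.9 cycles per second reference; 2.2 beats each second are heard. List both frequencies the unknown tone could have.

190.7 Hz or 195.1 Hz

|f − 192.9| = 2.2, so f = 192.9 ± 2.2.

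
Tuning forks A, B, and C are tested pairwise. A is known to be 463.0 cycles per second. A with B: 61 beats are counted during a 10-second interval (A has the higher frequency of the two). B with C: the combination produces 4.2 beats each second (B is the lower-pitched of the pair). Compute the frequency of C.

A–B: Beat frequency = 61/10 = 6.1 Hz.
B is below A, so f_B = 463.0 − 6.1 = 456.9 Hz.
C is above B, so f_C = 456.9 + 4.2 = 461.1 Hz.

461.1 Hz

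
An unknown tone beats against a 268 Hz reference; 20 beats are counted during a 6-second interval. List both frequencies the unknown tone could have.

Beat frequency = 20/6 = 3.3333 Hz.
|f − 268| = 3.3333, so f = 268 ± 3.3333.

264.6667 Hz or 271.3333 Hz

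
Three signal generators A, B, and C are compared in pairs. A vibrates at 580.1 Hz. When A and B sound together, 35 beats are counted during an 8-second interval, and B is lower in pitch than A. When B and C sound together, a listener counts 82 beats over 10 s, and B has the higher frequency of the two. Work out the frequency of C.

567.525 Hz

A–B: Beat frequency = 35/8 = 4.375 Hz.
B is below A, so f_B = 580.1 − 4.375 = 575.725 Hz.
B–C: Beat frequency = 82/10 = 8.2 Hz.
C is below B, so f_C = 575.725 − 8.2 = 567.525 Hz.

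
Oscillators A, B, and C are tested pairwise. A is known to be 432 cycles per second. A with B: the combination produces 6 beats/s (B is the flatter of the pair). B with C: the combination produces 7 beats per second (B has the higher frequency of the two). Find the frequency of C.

419 Hz

B is below A, so f_B = 432 − 6 = 426 Hz.
C is below B, so f_C = 426 − 7 = 419 Hz.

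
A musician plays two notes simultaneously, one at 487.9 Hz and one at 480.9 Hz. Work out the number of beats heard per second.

The beat frequency equals the magnitude of the frequency difference.
|487.9 − 480.9| = 7 Hz.

7 Hz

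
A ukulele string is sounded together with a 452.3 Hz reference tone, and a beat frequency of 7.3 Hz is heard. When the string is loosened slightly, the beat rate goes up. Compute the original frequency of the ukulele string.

|f − 452.3| = 7.3, so the ukulele string was at either 445 Hz or 459.6 Hz.
Reducing tension lowers a string's frequency; the adjustment lowers the ukulele string's frequency.
The beat rate rose, so the adjustment moved the ukulele string further from 452.3 Hz — it was already below the reference.

445 Hz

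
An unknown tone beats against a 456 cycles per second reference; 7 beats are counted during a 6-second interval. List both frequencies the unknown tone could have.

Beat frequency = 7/6 = 1.1667 Hz.
|f − 456| = 1.1667, so f = 456 ± 1.1667.

454.8333 Hz or 457.1667 Hz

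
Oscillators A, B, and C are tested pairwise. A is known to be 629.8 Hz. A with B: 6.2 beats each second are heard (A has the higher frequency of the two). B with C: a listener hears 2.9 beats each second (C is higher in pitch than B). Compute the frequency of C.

B is below A, so f_B = 629.8 − 6.2 = 623.6 Hz.
C is above B, so f_C = 623.6 + 2.9 = 626.5 Hz.

626.5 Hz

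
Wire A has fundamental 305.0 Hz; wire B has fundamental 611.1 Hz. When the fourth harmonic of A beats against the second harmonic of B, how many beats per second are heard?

2.2 Hz

Fourth harmonic of the first: 4·305.0 = 1220.0 Hz.
Second harmonic of the second: 2·611.1 = 1222.2 Hz.
f_beat = |1220.0 − 1222.2| = 2.2 Hz.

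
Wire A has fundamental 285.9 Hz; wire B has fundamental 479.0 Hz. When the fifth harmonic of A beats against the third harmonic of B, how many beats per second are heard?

Fifth harmonic of the first: 5·285.9 = 1429.5 Hz.
Third harmonic of the second: 3·479.0 = 1437.0 Hz.
f_beat = |1429.5 − 1437.0| = 7.5 Hz.

7.5 Hz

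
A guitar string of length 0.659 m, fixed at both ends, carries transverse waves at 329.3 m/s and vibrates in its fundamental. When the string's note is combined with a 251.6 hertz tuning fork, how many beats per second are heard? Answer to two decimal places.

1.75 Hz

For a string fixed at both ends, f_n = n·v/(2L) = 1·329.3/(2·0.659) = 249.8483 Hz.
f_beat = |249.8483 − 251.6| = 1.75 Hz.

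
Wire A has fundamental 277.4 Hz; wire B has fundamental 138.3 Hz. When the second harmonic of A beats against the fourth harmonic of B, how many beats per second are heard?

1.6 Hz

Second harmonic of the first: 2·277.4 = 554.8 Hz.
Fourth harmonic of the second: 4·138.3 = 553.2 Hz.
f_beat = |554.8 − 553.2| = 1.6 Hz.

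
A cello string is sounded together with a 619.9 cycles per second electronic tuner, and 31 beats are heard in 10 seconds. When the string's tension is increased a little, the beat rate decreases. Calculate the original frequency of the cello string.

Beat frequency = 31/10 = 3.1 Hz.
|f − 619.9| = 3.1, so the cello string was at either 616.8 Hz or 623 Hz.
Higher tension means higher frequency; the adjustment raises the cello string's frequency.
The beat rate fell, so the adjustment moved the cello string toward 619.9 Hz — it must have started below the reference.

616.8 Hz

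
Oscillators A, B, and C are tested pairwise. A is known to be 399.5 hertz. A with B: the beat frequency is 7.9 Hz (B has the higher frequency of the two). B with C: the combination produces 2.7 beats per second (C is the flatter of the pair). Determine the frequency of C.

B is above A, so f_B = 399.5 + 7.9 = 407.4 Hz.
C is below B, so f_C = 407.4 − 2.7 = 404.7 Hz.

404.7 Hz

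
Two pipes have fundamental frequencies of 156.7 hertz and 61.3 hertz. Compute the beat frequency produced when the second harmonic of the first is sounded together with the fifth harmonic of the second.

6.9 Hz

Second harmonic of the first: 2·156.7 = 313.4 Hz.
Fifth harmonic of the second: 5·61.3 = 306.5 Hz.
f_beat = |313.4 − 306.5| = 6.9 Hz.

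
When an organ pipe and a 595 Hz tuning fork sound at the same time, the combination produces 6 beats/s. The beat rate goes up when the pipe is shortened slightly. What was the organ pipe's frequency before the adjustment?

|f − 595| = 6, so the organ pipe was at either 589 Hz or 601 Hz.
A shorter pipe has a higher fundamental; the adjustment raises the organ pipe's frequency.
The beat rate rose, so the adjustment moved the organ pipe further from 595 Hz — it was already above the reference.

601 Hz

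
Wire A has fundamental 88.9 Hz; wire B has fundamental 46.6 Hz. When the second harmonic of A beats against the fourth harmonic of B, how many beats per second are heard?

Second harmonic of the first: 2·88.9 = 177.8 Hz.
Fourth harmonic of the second: 4·46.6 = 186.4 Hz.
f_beat = |177.8 − 186.4| = 8.6 Hz.

8.6 Hz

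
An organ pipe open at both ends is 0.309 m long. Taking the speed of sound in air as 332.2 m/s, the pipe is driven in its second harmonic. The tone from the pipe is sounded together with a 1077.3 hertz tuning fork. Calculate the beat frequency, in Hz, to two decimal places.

Open pipe: f_n = n·v/(2L) = 2·332.2/(2·0.309) = 1075.0809 Hz.
f_beat = |1075.0809 − 1077.3| = 2.22 Hz.

2.22 Hz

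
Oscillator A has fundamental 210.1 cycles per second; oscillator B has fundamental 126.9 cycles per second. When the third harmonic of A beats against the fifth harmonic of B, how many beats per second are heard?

4.2 Hz

Third harmonic of the first: 3·210.1 = 630.3 Hz.
Fifth harmonic of the second: 5·126.9 = 634.5 Hz.
f_beat = |630.3 − 634.5| = 4.2 Hz.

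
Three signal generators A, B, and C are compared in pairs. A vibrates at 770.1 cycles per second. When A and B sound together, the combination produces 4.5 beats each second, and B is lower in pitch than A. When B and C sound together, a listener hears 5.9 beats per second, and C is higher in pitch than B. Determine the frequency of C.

B is below A, so f_B = 770.1 − 4.5 = 765.6 Hz.
C is above B, so f_C = 765.6 + 5.9 = 771.5 Hz.

771.5 Hz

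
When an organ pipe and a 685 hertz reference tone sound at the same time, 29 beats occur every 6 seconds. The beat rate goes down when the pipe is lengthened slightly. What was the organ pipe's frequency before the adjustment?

689.8333 Hz

Beat frequency = 29/6 = 4.8333 Hz.
|f − 685| = 4.8333, so the organ pipe was at either 680.1667 Hz or 689.8333 Hz.
A longer pipe has a lower fundamental; the adjustment lowers the organ pipe's frequency.
The beat rate fell, so the adjustment moved the organ pipe toward 685 Hz — it must have started above the reference.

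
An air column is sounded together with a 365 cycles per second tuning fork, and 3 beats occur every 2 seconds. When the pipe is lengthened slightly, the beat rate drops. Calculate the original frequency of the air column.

Beat frequency = 3/2 = 1.5 Hz.
|f − 365| = 1.5, so the air column was at either 363.5 Hz or 366.5 Hz.
A longer pipe has a lower fundamental; the adjustment lowers the air column's frequency.
The beat rate fell, so the adjustment moved the air column toward 365 Hz — it must have started above the reference.

366.5 Hz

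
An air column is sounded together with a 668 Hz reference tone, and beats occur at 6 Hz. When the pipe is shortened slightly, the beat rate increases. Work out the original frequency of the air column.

674 Hz

|f − 668| = 6, so the air column was at either 662 Hz or 674 Hz.
A shorter pipe has a higher fundamental; the adjustment raises the air column's frequency.
The beat rate rose, so the adjustment moved the air column further from 668 Hz — it was already above the reference.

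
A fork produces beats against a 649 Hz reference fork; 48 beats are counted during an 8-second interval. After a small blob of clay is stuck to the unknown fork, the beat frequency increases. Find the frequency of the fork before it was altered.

643 Hz

Beat frequency = 48/8 = 6 Hz.
|f − 649| = 6, so the fork was at either 643 Hz or 655 Hz.
Adding mass to a fork lowers its frequency; the adjustment lowers the fork's frequency.
The beat rate rose, so the adjustment moved the fork further from 649 Hz — it was already below the reference.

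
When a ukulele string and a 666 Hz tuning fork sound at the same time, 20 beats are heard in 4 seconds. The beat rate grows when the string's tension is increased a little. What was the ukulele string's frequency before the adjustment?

Beat frequency = 20/4 = 5 Hz.
|f − 666| = 5, so the ukulele string was at either 661 Hz or 671 Hz.
Higher tension means higher frequency; the adjustment raises the ukulele string's frequency.
The beat rate rose, so the adjustment moved the ukulele string further from 666 Hz — it was already above the reference.

671 Hz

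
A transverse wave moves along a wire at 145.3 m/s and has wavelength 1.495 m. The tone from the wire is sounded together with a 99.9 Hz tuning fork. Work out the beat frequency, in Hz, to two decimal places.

Source frequency f = v/λ = 145.3/1.495 = 97.1906 Hz.
f_beat = |97.1906 − 99.9| = 2.71 Hz.

2.71 Hz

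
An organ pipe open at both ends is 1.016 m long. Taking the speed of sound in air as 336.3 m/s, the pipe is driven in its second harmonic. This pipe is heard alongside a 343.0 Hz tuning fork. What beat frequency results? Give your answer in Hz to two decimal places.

12.00 Hz

Open pipe: f_n = n·v/(2L) = 2·336.3/(2·1.016) = 331.0039 Hz.
f_beat = |331.0039 − 343.0| = 12.00 Hz.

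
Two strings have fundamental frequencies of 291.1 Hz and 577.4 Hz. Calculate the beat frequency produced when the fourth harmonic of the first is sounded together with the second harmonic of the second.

9.6 Hz

Fourth harmonic of the first: 4·291.1 = 1164.4 Hz.
Second harmonic of the second: 2·577.4 = 1154.8 Hz.
f_beat = |1164.4 − 1154.8| = 9.6 Hz.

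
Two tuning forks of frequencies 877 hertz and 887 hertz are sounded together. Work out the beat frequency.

10 Hz

The beat frequency equals the magnitude of the frequency difference.
|877 − 887| = 10 Hz.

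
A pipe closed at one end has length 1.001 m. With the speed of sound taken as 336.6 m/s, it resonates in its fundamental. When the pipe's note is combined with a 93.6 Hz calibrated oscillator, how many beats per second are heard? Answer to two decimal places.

9.53 Hz

Closed pipe (odd harmonics): f_n = n·v/(4L) = 1·336.6/(4·1.001) = 84.0659 Hz.
f_beat = |84.0659 − 93.6| = 9.53 Hz.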